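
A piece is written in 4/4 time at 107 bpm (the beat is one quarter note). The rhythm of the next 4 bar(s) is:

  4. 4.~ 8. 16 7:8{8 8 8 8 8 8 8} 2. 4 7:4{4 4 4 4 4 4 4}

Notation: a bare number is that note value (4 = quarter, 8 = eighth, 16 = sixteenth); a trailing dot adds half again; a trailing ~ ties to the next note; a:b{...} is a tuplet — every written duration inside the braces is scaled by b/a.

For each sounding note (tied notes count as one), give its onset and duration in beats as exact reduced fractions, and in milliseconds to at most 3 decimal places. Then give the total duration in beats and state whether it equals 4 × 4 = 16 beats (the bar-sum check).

1) 0.0ms=0b +841.121ms=3/2b
2) 841.121ms=3/2b +1261.682ms=9/4b
3) 2102.804ms=15/4b +140.187ms=1/4b
4) 2242.991ms=4b +320.427ms=4/7b
5) 2563.418ms=32/7b +320.427ms=4/7b
6) 2883.845ms=36/7b +320.427ms=4/7b
7) 3204.272ms=40/7b +320.427ms=4/7b
8) 3524.7ms=44/7b +320.427ms=4/7b
9) 3845.127ms=48/7b +320.427ms=4/7b
10) 4165.554ms=52/7b +320.427ms=4/7b
11) 4485.981ms=8b +1682.243ms=3b
12) 6168.224ms=11b +560.748ms=1b
13) 6728.972ms=12b +320.427ms=4/7b
14) 7049.399ms=88/7b +320.427ms=4/7b
15) 7369.826ms=92/7b +320.427ms=4/7b
16) 7690.254ms=96/7b +320.427ms=4/7b
17) 8010.681ms=100/7b +320.427ms=4/7b
18) 8331.108ms=104/7b +320.427ms=4/7b
19) 8651.535ms=108/7b +320.427ms=4/7b
Σ=16b of 16 (107bpm 4/4) — PASS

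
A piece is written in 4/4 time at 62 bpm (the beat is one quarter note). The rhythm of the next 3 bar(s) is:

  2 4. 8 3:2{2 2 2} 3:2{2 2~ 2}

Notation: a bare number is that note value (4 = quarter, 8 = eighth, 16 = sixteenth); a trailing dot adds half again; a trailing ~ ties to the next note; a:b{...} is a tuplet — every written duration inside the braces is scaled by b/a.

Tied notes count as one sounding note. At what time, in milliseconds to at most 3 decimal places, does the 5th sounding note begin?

1. 0.0ms @ 0 + 1935.484ms (2)
2. 1935.484ms @ 2 + 1451.613ms (3/2)
3. 3387.097ms @ 7/2 + 483.871ms (1/2)
4. 3870.968ms @ 4 + 1290.323ms (4/3)
5. 5161.29ms @ 16/3 + 1290.323ms (4/3)
6. 6451.613ms @ 20/3 + 1290.323ms (4/3)
7. 7741.935ms @ 8 + 1290.323ms (4/3)
8. 9032.258ms @ 28/3 + 2580.645ms (8/3)

note 5 onset = 16/3b = 5161.29ms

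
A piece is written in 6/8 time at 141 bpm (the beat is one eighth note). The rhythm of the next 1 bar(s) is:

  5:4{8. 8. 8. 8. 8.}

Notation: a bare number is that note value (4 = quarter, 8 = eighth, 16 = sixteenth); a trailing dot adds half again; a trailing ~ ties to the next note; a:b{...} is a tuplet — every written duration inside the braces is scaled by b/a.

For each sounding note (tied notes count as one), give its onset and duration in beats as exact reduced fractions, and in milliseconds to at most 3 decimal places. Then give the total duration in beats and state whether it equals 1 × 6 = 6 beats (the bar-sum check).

1) 0.0ms=0b +510.638ms=6/5b
2) 510.638ms=6/5b +510.638ms=6/5b
3) 1021.277ms=12/5b +510.638ms=6/5b
4) 1531.915ms=18/5b +510.638ms=6/5b
5) 2042.553ms=24/5b +510.638ms=6/5b
Σ=6b of 6 (141bpm 6/8) — PASS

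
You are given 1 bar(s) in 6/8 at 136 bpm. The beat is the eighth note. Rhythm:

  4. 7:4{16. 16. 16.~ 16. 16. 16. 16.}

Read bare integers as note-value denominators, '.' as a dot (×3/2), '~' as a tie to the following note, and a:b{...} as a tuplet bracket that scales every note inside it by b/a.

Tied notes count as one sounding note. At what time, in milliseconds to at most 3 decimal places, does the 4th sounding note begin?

note 4 onset = 27/7b = 1701.681ms

1. 0.0ms @ 0 + 1323.529ms (3)
2. 1323.529ms @ 3 + 189.076ms (3/7)
3. 1512.605ms @ 24/7 + 189.076ms (3/7)
4. 1701.681ms @ 27/7 + 378.151ms (6/7)
5. 2079.832ms @ 33/7 + 189.076ms (3/7)
6. 2268.908ms @ 36/7 + 189.076ms (3/7)
7. 2457.983ms @ 39/7 + 189.076ms (3/7)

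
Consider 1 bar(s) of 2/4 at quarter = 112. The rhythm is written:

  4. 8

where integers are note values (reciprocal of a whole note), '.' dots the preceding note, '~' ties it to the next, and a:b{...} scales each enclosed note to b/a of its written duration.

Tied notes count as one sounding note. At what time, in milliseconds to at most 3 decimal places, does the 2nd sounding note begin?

1. 0.0ms @ 0 + 803.571ms (3/2)
2. 803.571ms @ 3/2 + 267.857ms (1/2)

note 2 onset = 3/2b = 803.571ms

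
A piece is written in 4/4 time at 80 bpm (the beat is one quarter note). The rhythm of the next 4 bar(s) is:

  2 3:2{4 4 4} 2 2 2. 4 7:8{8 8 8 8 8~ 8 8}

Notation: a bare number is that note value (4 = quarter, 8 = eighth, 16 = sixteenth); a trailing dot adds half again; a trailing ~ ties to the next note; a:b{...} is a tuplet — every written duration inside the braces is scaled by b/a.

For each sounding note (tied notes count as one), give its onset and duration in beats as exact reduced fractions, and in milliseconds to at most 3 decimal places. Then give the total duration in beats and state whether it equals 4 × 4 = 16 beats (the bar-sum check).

1) 0.0ms=0b +1500.0ms=2b
2) 1500.0ms=2b +500.0ms=2/3b
3) 2000.0ms=8/3b +500.0ms=2/3b
4) 2500.0ms=10/3b +500.0ms=2/3b
5) 3000.0ms=4b +1500.0ms=2b
6) 4500.0ms=6b +1500.0ms=2b
7) 6000.0ms=8b +2250.0ms=3b
8) 8250.0ms=11b +750.0ms=1b
9) 9000.0ms=12b +428.571ms=4/7b
10) 9428.571ms=88/7b +428.571ms=4/7b
11) 9857.143ms=92/7b +428.571ms=4/7b
12) 10285.714ms=96/7b +428.571ms=4/7b
13) 10714.286ms=100/7b +857.143ms=8/7b
14) 11571.429ms=108/7b +428.571ms=4/7b
Σ=16b of 16 (80bpm 4/4) — PASS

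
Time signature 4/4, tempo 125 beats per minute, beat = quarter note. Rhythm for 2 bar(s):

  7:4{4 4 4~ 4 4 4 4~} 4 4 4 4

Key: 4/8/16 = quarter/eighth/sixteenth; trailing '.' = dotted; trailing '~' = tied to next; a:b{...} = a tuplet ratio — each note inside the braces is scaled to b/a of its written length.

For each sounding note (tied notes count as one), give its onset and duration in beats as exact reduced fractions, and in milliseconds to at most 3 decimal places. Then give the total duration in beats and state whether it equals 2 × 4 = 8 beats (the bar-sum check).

1) 0.0ms=0b +274.286ms=4/7b
2) 274.286ms=4/7b +274.286ms=4/7b
3) 548.571ms=8/7b +548.571ms=8/7b
4) 1097.143ms=16/7b +274.286ms=4/7b
5) 1371.429ms=20/7b +274.286ms=4/7b
6) 1645.714ms=24/7b +754.286ms=11/7b
7) 2400.0ms=5b +480.0ms=1b
8) 2880.0ms=6b +480.0ms=1b
9) 3360.0ms=7b +480.0ms=1b
Σ=8b of 8 (125bpm 4/4) — PASS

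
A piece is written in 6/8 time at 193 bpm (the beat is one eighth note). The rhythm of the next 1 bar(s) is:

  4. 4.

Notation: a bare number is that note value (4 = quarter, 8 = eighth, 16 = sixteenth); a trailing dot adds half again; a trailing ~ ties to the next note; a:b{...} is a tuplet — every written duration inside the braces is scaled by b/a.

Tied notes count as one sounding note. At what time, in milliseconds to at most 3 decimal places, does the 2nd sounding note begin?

1. 0.0ms @ 0 + 932.642ms (3)
2. 932.642ms @ 3 + 932.642ms (3)

note 2 onset = 3b = 932.642ms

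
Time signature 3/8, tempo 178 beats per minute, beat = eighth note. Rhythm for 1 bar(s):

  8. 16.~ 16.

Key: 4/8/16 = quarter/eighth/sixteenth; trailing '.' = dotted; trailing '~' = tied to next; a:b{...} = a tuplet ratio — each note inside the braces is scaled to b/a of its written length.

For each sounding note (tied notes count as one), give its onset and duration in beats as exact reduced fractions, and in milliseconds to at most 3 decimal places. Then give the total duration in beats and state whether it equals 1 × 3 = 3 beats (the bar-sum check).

1) 0.0ms=0b +505.618ms=3/2b
2) 505.618ms=3/2b +505.618ms=3/2b
Σ=3b of 3 (178bpm 3/8) — PASS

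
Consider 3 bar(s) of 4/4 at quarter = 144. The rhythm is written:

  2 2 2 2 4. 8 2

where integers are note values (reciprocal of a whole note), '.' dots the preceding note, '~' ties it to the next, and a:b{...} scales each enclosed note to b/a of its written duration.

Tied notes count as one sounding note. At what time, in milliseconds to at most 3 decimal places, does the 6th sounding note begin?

1. 0.0ms @ 0 + 833.333ms (2)
2. 833.333ms @ 2 + 833.333ms (2)
3. 1666.667ms @ 4 + 833.333ms (2)
4. 2500.0ms @ 6 + 833.333ms (2)
5. 3333.333ms @ 8 + 625.0ms (3/2)
6. 3958.333ms @ 19/2 + 208.333ms (1/2)
7. 4166.667ms @ 10 + 833.333ms (2)

note 6 onset = 19/2b = 3958.333ms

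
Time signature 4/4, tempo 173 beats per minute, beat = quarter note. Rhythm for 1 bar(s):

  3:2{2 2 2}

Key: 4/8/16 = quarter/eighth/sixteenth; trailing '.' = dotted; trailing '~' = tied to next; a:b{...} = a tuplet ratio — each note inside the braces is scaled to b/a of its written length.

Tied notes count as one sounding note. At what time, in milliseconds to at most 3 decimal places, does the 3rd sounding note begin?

1. 0.0ms @ 0 + 462.428ms (4/3)
2. 462.428ms @ 4/3 + 462.428ms (4/3)
3. 924.855ms @ 8/3 + 462.428ms (4/3)

note 3 onset = 8/3b = 924.855ms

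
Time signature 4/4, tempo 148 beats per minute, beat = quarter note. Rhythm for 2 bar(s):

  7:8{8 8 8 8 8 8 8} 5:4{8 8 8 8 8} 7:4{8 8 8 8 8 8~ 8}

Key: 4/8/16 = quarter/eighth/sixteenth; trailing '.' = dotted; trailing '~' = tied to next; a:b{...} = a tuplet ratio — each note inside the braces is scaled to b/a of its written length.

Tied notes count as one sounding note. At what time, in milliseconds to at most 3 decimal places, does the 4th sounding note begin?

note 4 onset = 12/7b = 694.981ms

1. 0.0ms @ 0 + 231.66ms (4/7)
2. 231.66ms @ 4/7 + 231.66ms (4/7)
3. 463.32ms @ 8/7 + 231.66ms (4/7)
4. 694.981ms @ 12/7 + 231.66ms (4/7)
5. 926.641ms @ 16/7 + 231.66ms (4/7)
6. 1158.301ms @ 20/7 + 231.66ms (4/7)
7. 1389.961ms @ 24/7 + 231.66ms (4/7)
8. 1621.622ms @ 4 + 162.162ms (2/5)
9. 1783.784ms @ 22/5 + 162.162ms (2/5)
10. 1945.946ms @ 24/5 + 162.162ms (2/5)
11. 2108.108ms @ 26/5 + 162.162ms (2/5)
12. 2270.27ms @ 28/5 + 162.162ms (2/5)
13. 2432.432ms @ 6 + 115.83ms (2/7)
14. 2548.263ms @ 44/7 + 115.83ms (2/7)
15. 2664.093ms @ 46/7 + 115.83ms (2/7)
16. 2779.923ms @ 48/7 + 115.83ms (2/7)
17. 2895.753ms @ 50/7 + 115.83ms (2/7)
18. 3011.583ms @ 52/7 + 231.66ms (4/7)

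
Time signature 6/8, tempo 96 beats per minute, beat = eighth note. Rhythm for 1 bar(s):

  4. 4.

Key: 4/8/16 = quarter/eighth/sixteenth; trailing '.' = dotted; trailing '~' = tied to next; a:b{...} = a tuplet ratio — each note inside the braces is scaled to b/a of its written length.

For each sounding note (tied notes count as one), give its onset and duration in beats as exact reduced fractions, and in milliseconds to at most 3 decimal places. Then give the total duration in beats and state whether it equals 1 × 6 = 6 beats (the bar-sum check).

1) 0.0ms=0b +1875.0ms=3b
2) 1875.0ms=3b +1875.0ms=3b
Σ=6b of 6 (96bpm 6/8) — PASS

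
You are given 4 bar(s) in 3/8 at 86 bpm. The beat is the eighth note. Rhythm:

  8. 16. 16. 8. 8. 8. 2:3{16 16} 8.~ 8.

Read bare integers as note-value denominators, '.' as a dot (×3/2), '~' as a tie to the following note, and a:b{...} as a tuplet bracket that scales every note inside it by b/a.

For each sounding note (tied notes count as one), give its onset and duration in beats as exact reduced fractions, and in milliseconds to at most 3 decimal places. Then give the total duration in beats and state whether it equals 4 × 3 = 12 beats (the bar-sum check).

1) 0.0ms=0b +1046.512ms=3/2b
2) 1046.512ms=3/2b +523.256ms=3/4b
3) 1569.767ms=9/4b +523.256ms=3/4b
4) 2093.023ms=3b +1046.512ms=3/2b
5) 3139.535ms=9/2b +1046.512ms=3/2b
6) 4186.047ms=6b +1046.512ms=3/2b
7) 5232.558ms=15/2b +523.256ms=3/4b
8) 5755.814ms=33/4b +523.256ms=3/4b
9) 6279.07ms=9b +2093.023ms=3b
Σ=12b of 12 (86bpm 3/8) — PASS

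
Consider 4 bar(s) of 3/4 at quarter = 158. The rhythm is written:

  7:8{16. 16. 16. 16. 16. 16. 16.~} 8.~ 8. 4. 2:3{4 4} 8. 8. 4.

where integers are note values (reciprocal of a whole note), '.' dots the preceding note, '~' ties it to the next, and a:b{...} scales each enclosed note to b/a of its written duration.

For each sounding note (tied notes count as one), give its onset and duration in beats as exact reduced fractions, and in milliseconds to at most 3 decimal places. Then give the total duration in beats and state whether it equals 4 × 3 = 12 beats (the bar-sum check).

1) 0.0ms=0b +162.749ms=3/7b
2) 162.749ms=3/7b +162.749ms=3/7b
3) 325.497ms=6/7b +162.749ms=3/7b
4) 488.246ms=9/7b +162.749ms=3/7b
5) 650.995ms=12/7b +162.749ms=3/7b
6) 813.743ms=15/7b +162.749ms=3/7b
7) 976.492ms=18/7b +732.369ms=27/14b
8) 1708.861ms=9/2b +569.62ms=3/2b
9) 2278.481ms=6b +569.62ms=3/2b
10) 2848.101ms=15/2b +569.62ms=3/2b
11) 3417.722ms=9b +284.81ms=3/4b
12) 3702.532ms=39/4b +284.81ms=3/4b
13) 3987.342ms=21/2b +569.62ms=3/2b
Σ=12b of 12 (158bpm 3/4) — PASS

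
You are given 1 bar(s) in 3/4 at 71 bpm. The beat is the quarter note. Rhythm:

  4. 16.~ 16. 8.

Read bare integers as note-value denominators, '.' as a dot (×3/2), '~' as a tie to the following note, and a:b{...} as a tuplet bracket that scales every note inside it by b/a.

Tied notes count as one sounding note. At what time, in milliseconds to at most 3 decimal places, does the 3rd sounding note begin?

note 3 onset = 9/4b = 1901.408ms

1. 0.0ms @ 0 + 1267.606ms (3/2)
2. 1267.606ms @ 3/2 + 633.803ms (3/4)
3. 1901.408ms @ 9/4 + 633.803ms (3/4)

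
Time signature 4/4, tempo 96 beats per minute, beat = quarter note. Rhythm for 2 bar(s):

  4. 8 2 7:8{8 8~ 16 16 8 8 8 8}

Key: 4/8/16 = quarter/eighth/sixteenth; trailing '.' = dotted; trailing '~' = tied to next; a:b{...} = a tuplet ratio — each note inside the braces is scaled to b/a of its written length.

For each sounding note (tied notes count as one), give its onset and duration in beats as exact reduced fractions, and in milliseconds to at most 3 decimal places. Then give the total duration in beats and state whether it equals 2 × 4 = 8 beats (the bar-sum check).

1) 0.0ms=0b +937.5ms=3/2b
2) 937.5ms=3/2b +312.5ms=1/2b
3) 1250.0ms=2b +1250.0ms=2b
4) 2500.0ms=4b +357.143ms=4/7b
5) 2857.143ms=32/7b +535.714ms=6/7b
6) 3392.857ms=38/7b +178.571ms=2/7b
7) 3571.429ms=40/7b +357.143ms=4/7b
8) 3928.571ms=44/7b +357.143ms=4/7b
9) 4285.714ms=48/7b +357.143ms=4/7b
10) 4642.857ms=52/7b +357.143ms=4/7b
Σ=8b of 8 (96bpm 4/4) — PASS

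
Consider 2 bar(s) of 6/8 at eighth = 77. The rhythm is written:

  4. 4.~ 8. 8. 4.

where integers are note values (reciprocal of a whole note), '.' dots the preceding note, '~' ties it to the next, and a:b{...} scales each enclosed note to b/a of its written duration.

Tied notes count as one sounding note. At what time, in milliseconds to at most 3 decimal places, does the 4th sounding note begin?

note 4 onset = 9b = 7012.987ms

1. 0.0ms @ 0 + 2337.662ms (3)
2. 2337.662ms @ 3 + 3506.494ms (9/2)
3. 5844.156ms @ 15/2 + 1168.831ms (3/2)
4. 7012.987ms @ 9 + 2337.662ms (3)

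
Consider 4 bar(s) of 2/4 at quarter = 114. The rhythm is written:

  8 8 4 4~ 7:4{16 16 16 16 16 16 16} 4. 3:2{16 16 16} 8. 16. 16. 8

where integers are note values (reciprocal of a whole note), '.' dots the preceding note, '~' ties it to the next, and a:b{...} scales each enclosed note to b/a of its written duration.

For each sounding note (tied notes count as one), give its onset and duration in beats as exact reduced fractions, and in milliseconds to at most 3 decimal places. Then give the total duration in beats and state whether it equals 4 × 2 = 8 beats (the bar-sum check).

1) 0.0ms=0b +263.158ms=1/2b
2) 263.158ms=1/2b +263.158ms=1/2b
3) 526.316ms=1b +526.316ms=1b
4) 1052.632ms=2b +601.504ms=8/7b
5) 1654.135ms=22/7b +75.188ms=1/7b
6) 1729.323ms=23/7b +75.188ms=1/7b
7) 1804.511ms=24/7b +75.188ms=1/7b
8) 1879.699ms=25/7b +75.188ms=1/7b
9) 1954.887ms=26/7b +75.188ms=1/7b
10) 2030.075ms=27/7b +75.188ms=1/7b
11) 2105.263ms=4b +789.474ms=3/2b
12) 2894.737ms=11/2b +87.719ms=1/6b
13) 2982.456ms=17/3b +87.719ms=1/6b
14) 3070.175ms=35/6b +87.719ms=1/6b
15) 3157.895ms=6b +394.737ms=3/4b
16) 3552.632ms=27/4b +197.368ms=3/8b
17) 3750.0ms=57/8b +197.368ms=3/8b
18) 3947.368ms=15/2b +263.158ms=1/2b
Σ=8b of 8 (114bpm 2/4) — PASS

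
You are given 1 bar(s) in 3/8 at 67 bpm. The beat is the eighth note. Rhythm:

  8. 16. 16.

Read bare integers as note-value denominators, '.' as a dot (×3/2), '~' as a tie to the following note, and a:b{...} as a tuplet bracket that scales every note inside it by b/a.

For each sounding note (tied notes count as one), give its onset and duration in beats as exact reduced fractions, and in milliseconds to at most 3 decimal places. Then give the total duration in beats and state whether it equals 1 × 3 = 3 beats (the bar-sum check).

1) 0.0ms=0b +1343.284ms=3/2b
2) 1343.284ms=3/2b +671.642ms=3/4b
3) 2014.925ms=9/4b +671.642ms=3/4b
Σ=3b of 3 (67bpm 3/8) — PASS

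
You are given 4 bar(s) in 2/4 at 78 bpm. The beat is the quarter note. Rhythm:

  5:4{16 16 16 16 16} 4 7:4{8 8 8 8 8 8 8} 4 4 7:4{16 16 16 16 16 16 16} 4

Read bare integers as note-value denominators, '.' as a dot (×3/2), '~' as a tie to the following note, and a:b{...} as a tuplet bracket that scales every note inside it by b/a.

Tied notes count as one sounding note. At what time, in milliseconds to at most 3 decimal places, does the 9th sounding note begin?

note 9 onset = 18/7b = 1978.022ms

1. 0.0ms @ 0 + 153.846ms (1/5)
2. 153.846ms @ 1/5 + 153.846ms (1/5)
3. 307.692ms @ 2/5 + 153.846ms (1/5)
4. 461.538ms @ 3/5 + 153.846ms (1/5)
5. 615.385ms @ 4/5 + 153.846ms (1/5)
6. 769.231ms @ 1 + 769.231ms (1)
7. 1538.462ms @ 2 + 219.78ms (2/7)
8. 1758.242ms @ 16/7 + 219.78ms (2/7)
9. 1978.022ms @ 18/7 + 219.78ms (2/7)
10. 2197.802ms @ 20/7 + 219.78ms (2/7)
11. 2417.582ms @ 22/7 + 219.78ms (2/7)
12. 2637.363ms @ 24/7 + 219.78ms (2/7)
13. 2857.143ms @ 26/7 + 219.78ms (2/7)
14. 3076.923ms @ 4 + 769.231ms (1)
15. 3846.154ms @ 5 + 769.231ms (1)
16. 4615.385ms @ 6 + 109.89ms (1/7)
17. 4725.275ms @ 43/7 + 109.89ms (1/7)
18. 4835.165ms @ 44/7 + 109.89ms (1/7)
19. 4945.055ms @ 45/7 + 109.89ms (1/7)
20. 5054.945ms @ 46/7 + 109.89ms (1/7)
21. 5164.835ms @ 47/7 + 109.89ms (1/7)
22. 5274.725ms @ 48/7 + 109.89ms (1/7)
23. 5384.615ms @ 7 + 769.231ms (1)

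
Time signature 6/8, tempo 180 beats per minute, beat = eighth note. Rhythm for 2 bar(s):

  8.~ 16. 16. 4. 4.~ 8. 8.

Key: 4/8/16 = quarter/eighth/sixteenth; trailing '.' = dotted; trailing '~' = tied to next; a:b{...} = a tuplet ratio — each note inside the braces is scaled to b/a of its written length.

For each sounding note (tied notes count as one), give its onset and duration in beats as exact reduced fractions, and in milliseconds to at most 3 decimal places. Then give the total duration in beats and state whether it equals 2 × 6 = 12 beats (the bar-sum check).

1) 0.0ms=0b +750.0ms=9/4b
2) 750.0ms=9/4b +250.0ms=3/4b
3) 1000.0ms=3b +1000.0ms=3b
4) 2000.0ms=6b +1500.0ms=9/2b
5) 3500.0ms=21/2b +500.0ms=3/2b
Σ=12b of 12 (180bpm 6/8) — PASS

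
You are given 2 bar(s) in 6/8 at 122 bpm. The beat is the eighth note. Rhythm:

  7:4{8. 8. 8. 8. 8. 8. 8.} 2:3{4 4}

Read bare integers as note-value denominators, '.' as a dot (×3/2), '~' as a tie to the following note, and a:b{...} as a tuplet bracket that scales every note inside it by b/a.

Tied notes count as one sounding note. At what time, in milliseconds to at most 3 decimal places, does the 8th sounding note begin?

note 8 onset = 6b = 2950.82ms

1. 0.0ms @ 0 + 421.546ms (6/7)
2. 421.546ms @ 6/7 + 421.546ms (6/7)
3. 843.091ms @ 12/7 + 421.546ms (6/7)
4. 1264.637ms @ 18/7 + 421.546ms (6/7)
5. 1686.183ms @ 24/7 + 421.546ms (6/7)
6. 2107.728ms @ 30/7 + 421.546ms (6/7)
7. 2529.274ms @ 36/7 + 421.546ms (6/7)
8. 2950.82ms @ 6 + 1475.41ms (3)
9. 4426.23ms @ 9 + 1475.41ms (3)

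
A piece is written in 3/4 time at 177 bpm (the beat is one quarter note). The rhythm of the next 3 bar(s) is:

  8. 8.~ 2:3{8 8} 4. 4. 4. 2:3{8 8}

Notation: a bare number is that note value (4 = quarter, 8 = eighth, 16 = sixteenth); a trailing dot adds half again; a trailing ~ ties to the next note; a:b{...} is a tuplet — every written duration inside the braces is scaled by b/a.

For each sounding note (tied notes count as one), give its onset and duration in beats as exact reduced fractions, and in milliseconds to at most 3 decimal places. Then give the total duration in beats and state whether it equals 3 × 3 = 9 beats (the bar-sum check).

1) 0.0ms=0b +254.237ms=3/4b
2) 254.237ms=3/4b +508.475ms=3/2b
3) 762.712ms=9/4b +254.237ms=3/4b
4) 1016.949ms=3b +508.475ms=3/2b
5) 1525.424ms=9/2b +508.475ms=3/2b
6) 2033.898ms=6b +508.475ms=3/2b
7) 2542.373ms=15/2b +254.237ms=3/4b
8) 2796.61ms=33/4b +254.237ms=3/4b
Σ=9b of 9 (177bpm 3/4) — PASS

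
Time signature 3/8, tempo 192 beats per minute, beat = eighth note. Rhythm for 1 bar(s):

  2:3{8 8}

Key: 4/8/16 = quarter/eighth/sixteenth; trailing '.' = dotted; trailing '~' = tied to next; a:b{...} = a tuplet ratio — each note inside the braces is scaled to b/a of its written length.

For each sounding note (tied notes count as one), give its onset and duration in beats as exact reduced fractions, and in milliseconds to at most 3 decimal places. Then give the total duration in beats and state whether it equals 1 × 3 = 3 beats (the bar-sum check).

1) 0.0ms=0b +468.75ms=3/2b
2) 468.75ms=3/2b +468.75ms=3/2b
Σ=3b of 3 (192bpm 3/8) — PASS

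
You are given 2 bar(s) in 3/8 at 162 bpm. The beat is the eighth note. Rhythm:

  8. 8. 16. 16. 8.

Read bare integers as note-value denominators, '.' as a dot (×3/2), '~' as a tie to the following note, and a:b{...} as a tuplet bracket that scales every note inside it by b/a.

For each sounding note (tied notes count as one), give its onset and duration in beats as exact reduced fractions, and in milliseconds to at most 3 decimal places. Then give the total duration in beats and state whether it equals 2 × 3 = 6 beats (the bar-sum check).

1) 0.0ms=0b +555.556ms=3/2b
2) 555.556ms=3/2b +555.556ms=3/2b
3) 1111.111ms=3b +277.778ms=3/4b
4) 1388.889ms=15/4b +277.778ms=3/4b
5) 1666.667ms=9/2b +555.556ms=3/2b
Σ=6b of 6 (162bpm 3/8) — PASS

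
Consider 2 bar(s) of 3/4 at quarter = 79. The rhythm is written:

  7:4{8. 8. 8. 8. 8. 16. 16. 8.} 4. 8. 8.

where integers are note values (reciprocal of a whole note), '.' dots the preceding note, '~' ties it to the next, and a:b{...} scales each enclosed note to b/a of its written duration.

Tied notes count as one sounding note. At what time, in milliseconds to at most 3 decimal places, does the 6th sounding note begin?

1. 0.0ms @ 0 + 325.497ms (3/7)
2. 325.497ms @ 3/7 + 325.497ms (3/7)
3. 650.995ms @ 6/7 + 325.497ms (3/7)
4. 976.492ms @ 9/7 + 325.497ms (3/7)
5. 1301.989ms @ 12/7 + 325.497ms (3/7)
6. 1627.486ms @ 15/7 + 162.749ms (3/14)
7. 1790.235ms @ 33/14 + 162.749ms (3/14)
8. 1952.984ms @ 18/7 + 325.497ms (3/7)
9. 2278.481ms @ 3 + 1139.241ms (3/2)
10. 3417.722ms @ 9/2 + 569.62ms (3/4)
11. 3987.342ms @ 21/4 + 569.62ms (3/4)

note 6 onset = 15/7b = 1627.486ms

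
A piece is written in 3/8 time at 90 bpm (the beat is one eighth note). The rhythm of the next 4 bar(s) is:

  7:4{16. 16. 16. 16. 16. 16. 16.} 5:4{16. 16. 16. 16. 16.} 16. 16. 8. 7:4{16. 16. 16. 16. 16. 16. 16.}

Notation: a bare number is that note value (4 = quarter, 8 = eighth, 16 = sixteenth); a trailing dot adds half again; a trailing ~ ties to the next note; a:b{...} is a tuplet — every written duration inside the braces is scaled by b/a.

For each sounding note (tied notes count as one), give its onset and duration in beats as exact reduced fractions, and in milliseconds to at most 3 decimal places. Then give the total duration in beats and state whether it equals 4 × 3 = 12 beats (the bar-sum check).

1) 0.0ms=0b +285.714ms=3/7b
2) 285.714ms=3/7b +285.714ms=3/7b
3) 571.429ms=6/7b +285.714ms=3/7b
4) 857.143ms=9/7b +285.714ms=3/7b
5) 1142.857ms=12/7b +285.714ms=3/7b
6) 1428.571ms=15/7b +285.714ms=3/7b
7) 1714.286ms=18/7b +285.714ms=3/7b
8) 2000.0ms=3b +400.0ms=3/5b
9) 2400.0ms=18/5b +400.0ms=3/5b
10) 2800.0ms=21/5b +400.0ms=3/5b
11) 3200.0ms=24/5b +400.0ms=3/5b
12) 3600.0ms=27/5b +400.0ms=3/5b
13) 4000.0ms=6b +500.0ms=3/4b
14) 4500.0ms=27/4b +500.0ms=3/4b
15) 5000.0ms=15/2b +1000.0ms=3/2b
16) 6000.0ms=9b +285.714ms=3/7b
17) 6285.714ms=66/7b +285.714ms=3/7b
18) 6571.429ms=69/7b +285.714ms=3/7b
19) 6857.143ms=72/7b +285.714ms=3/7b
20) 7142.857ms=75/7b +285.714ms=3/7b
21) 7428.571ms=78/7b +285.714ms=3/7b
22) 7714.286ms=81/7b +285.714ms=3/7b
Σ=12b of 12 (90bpm 3/8) — PASS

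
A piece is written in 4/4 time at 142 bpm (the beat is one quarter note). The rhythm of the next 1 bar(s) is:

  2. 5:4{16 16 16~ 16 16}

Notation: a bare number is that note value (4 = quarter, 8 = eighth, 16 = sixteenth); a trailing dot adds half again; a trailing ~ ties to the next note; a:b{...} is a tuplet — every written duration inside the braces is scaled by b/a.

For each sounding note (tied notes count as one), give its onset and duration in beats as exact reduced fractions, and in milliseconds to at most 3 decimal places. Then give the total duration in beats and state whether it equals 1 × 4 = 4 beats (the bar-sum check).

1) 0.0ms=0b +1267.606ms=3b
2) 1267.606ms=3b +84.507ms=1/5b
3) 1352.113ms=16/5b +84.507ms=1/5b
4) 1436.62ms=17/5b +169.014ms=2/5b
5) 1605.634ms=19/5b +84.507ms=1/5b
Σ=4b of 4 (142bpm 4/4) — PASS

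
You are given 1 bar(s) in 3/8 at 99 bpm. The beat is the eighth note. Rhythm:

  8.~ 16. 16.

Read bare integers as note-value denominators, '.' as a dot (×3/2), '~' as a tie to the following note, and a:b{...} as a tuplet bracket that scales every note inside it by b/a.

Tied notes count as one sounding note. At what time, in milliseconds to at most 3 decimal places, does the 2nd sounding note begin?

note 2 onset = 9/4b = 1363.636ms

1. 0.0ms @ 0 + 1363.636ms (9/4)
2. 1363.636ms @ 9/4 + 454.545ms (3/4)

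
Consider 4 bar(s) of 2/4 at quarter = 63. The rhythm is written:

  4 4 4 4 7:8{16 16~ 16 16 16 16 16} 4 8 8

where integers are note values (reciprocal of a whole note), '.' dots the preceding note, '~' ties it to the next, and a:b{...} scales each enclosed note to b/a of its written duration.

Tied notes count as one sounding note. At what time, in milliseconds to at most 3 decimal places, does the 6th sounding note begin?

1. 0.0ms @ 0 + 952.381ms (1)
2. 952.381ms @ 1 + 952.381ms (1)
3. 1904.762ms @ 2 + 952.381ms (1)
4. 2857.143ms @ 3 + 952.381ms (1)
5. 3809.524ms @ 4 + 272.109ms (2/7)
6. 4081.633ms @ 30/7 + 544.218ms (4/7)
7. 4625.85ms @ 34/7 + 272.109ms (2/7)
8. 4897.959ms @ 36/7 + 272.109ms (2/7)
9. 5170.068ms @ 38/7 + 272.109ms (2/7)
10. 5442.177ms @ 40/7 + 272.109ms (2/7)
11. 5714.286ms @ 6 + 952.381ms (1)
12. 6666.667ms @ 7 + 476.19ms (1/2)
13. 7142.857ms @ 15/2 + 476.19ms (1/2)

note 6 onset = 30/7b = 4081.633ms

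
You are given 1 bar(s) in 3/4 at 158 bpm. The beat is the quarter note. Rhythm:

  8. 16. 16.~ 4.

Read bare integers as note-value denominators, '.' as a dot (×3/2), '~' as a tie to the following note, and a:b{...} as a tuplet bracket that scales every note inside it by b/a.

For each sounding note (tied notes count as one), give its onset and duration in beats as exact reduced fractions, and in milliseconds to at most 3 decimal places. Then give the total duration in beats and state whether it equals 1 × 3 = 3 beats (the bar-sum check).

1) 0.0ms=0b +284.81ms=3/4b
2) 284.81ms=3/4b +142.405ms=3/8b
3) 427.215ms=9/8b +712.025ms=15/8b
Σ=3b of 3 (158bpm 3/4) — PASS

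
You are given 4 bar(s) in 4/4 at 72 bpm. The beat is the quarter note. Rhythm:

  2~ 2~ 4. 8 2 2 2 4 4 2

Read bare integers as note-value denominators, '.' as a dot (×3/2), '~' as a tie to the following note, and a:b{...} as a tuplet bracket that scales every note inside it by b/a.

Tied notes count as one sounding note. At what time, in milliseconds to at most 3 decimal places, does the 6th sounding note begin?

1. 0.0ms @ 0 + 4583.333ms (11/2)
2. 4583.333ms @ 11/2 + 416.667ms (1/2)
3. 5000.0ms @ 6 + 1666.667ms (2)
4. 6666.667ms @ 8 + 1666.667ms (2)
5. 8333.333ms @ 10 + 1666.667ms (2)
6. 10000.0ms @ 12 + 833.333ms (1)
7. 10833.333ms @ 13 + 833.333ms (1)
8. 11666.667ms @ 14 + 1666.667ms (2)

note 6 onset = 12b = 10000.0ms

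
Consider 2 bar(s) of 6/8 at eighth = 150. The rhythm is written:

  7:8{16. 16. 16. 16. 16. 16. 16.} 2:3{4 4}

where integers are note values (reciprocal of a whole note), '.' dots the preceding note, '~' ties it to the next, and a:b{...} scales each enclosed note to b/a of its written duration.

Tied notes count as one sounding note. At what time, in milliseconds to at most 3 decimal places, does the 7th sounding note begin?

1. 0.0ms @ 0 + 342.857ms (6/7)
2. 342.857ms @ 6/7 + 342.857ms (6/7)
3. 685.714ms @ 12/7 + 342.857ms (6/7)
4. 1028.571ms @ 18/7 + 342.857ms (6/7)
5. 1371.429ms @ 24/7 + 342.857ms (6/7)
6. 1714.286ms @ 30/7 + 342.857ms (6/7)
7. 2057.143ms @ 36/7 + 342.857ms (6/7)
8. 2400.0ms @ 6 + 1200.0ms (3)
9. 3600.0ms @ 9 + 1200.0ms (3)

note 7 onset = 36/7b = 2057.143ms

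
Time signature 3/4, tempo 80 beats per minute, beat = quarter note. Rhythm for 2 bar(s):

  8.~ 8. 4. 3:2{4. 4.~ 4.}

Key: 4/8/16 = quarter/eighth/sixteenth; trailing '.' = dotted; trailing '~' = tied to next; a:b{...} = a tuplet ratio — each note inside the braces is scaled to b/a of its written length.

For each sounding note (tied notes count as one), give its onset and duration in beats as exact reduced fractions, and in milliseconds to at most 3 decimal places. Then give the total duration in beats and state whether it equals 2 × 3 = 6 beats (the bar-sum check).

1) 0.0ms=0b +1125.0ms=3/2b
2) 1125.0ms=3/2b +1125.0ms=3/2b
3) 2250.0ms=3b +750.0ms=1b
4) 3000.0ms=4b +1500.0ms=2b
Σ=6b of 6 (80bpm 3/4) — PASS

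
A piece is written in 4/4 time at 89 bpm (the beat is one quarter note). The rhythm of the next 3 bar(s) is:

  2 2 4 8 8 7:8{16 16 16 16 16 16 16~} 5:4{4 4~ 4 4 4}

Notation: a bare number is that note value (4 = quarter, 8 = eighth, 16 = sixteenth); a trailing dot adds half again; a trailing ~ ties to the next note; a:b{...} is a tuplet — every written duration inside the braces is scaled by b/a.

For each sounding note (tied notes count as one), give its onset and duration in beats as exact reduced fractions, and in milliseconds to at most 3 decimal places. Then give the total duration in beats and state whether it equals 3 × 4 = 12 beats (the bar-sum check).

1) 0.0ms=0b +1348.315ms=2b
2) 1348.315ms=2b +1348.315ms=2b
3) 2696.629ms=4b +674.157ms=1b
4) 3370.787ms=5b +337.079ms=1/2b
5) 3707.865ms=11/2b +337.079ms=1/2b
6) 4044.944ms=6b +192.616ms=2/7b
7) 4237.56ms=44/7b +192.616ms=2/7b
8) 4430.177ms=46/7b +192.616ms=2/7b
9) 4622.793ms=48/7b +192.616ms=2/7b
10) 4815.409ms=50/7b +192.616ms=2/7b
11) 5008.026ms=52/7b +192.616ms=2/7b
12) 5200.642ms=54/7b +731.942ms=38/35b
13) 5932.584ms=44/5b +1078.652ms=8/5b
14) 7011.236ms=52/5b +539.326ms=4/5b
15) 7550.562ms=56/5b +539.326ms=4/5b
Σ=12b of 12 (89bpm 4/4) — PASS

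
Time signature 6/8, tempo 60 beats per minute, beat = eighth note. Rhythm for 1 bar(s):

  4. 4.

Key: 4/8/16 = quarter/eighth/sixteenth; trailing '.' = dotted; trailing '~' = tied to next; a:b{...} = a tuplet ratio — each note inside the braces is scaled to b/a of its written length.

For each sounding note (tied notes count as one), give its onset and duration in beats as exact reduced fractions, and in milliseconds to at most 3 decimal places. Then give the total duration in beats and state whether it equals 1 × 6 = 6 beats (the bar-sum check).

1) 0.0ms=0b +3000.0ms=3b
2) 3000.0ms=3b +3000.0ms=3b
Σ=6b of 6 (60bpm 6/8) — PASS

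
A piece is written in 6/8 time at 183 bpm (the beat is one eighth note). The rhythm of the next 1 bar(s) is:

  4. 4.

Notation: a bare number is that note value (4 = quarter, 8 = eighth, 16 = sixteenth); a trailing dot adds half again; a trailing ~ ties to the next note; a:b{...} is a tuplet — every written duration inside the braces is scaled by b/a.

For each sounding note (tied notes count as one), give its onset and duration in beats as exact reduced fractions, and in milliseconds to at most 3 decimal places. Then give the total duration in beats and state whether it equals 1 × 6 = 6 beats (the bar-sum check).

1) 0.0ms=0b +983.607ms=3b
2) 983.607ms=3b +983.607ms=3b
Σ=6b of 6 (183bpm 6/8) — PASS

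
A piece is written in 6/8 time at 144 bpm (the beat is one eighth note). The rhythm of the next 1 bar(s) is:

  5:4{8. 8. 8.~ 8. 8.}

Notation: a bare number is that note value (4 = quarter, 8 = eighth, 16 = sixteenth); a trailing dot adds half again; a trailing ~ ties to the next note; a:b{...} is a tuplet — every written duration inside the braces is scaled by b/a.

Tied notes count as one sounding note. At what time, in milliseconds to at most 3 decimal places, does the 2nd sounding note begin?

note 2 onset = 6/5b = 500.0ms

1. 0.0ms @ 0 + 500.0ms (6/5)
2. 500.0ms @ 6/5 + 500.0ms (6/5)
3. 1000.0ms @ 12/5 + 1000.0ms (12/5)
4. 2000.0ms @ 24/5 + 500.0ms (6/5)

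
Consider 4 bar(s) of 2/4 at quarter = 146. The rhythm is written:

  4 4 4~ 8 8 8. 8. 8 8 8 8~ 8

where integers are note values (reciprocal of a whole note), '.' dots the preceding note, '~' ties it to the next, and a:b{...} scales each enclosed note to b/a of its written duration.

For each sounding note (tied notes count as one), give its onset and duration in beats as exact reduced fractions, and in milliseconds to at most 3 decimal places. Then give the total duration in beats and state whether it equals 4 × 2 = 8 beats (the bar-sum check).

1) 0.0ms=0b +410.959ms=1b
2) 410.959ms=1b +410.959ms=1b
3) 821.918ms=2b +616.438ms=3/2b
4) 1438.356ms=7/2b +205.479ms=1/2b
5) 1643.836ms=4b +308.219ms=3/4b
6) 1952.055ms=19/4b +308.219ms=3/4b
7) 2260.274ms=11/2b +205.479ms=1/2b
8) 2465.753ms=6b +205.479ms=1/2b
9) 2671.233ms=13/2b +205.479ms=1/2b
10) 2876.712ms=7b +410.959ms=1b
Σ=8b of 8 (146bpm 2/4) — PASS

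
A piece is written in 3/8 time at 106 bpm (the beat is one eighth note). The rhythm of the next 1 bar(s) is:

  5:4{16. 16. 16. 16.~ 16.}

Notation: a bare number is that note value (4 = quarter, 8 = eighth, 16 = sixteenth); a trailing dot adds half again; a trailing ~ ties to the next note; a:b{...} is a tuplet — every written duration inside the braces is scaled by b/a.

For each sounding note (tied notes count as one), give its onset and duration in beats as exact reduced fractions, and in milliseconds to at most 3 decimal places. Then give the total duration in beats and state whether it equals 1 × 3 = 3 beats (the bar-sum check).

1) 0.0ms=0b +339.623ms=3/5b
2) 339.623ms=3/5b +339.623ms=3/5b
3) 679.245ms=6/5b +339.623ms=3/5b
4) 1018.868ms=9/5b +679.245ms=6/5b
Σ=3b of 3 (106bpm 3/8) — PASS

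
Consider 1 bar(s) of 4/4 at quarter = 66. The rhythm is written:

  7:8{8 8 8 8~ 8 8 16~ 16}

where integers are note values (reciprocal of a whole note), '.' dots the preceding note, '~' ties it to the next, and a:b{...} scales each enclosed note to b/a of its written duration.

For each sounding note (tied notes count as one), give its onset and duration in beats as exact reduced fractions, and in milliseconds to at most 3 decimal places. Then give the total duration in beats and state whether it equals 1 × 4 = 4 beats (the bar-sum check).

1) 0.0ms=0b +519.481ms=4/7b
2) 519.481ms=4/7b +519.481ms=4/7b
3) 1038.961ms=8/7b +519.481ms=4/7b
4) 1558.442ms=12/7b +1038.961ms=8/7b
5) 2597.403ms=20/7b +519.481ms=4/7b
6) 3116.883ms=24/7b +519.481ms=4/7b
Σ=4b of 4 (66bpm 4/4) — PASS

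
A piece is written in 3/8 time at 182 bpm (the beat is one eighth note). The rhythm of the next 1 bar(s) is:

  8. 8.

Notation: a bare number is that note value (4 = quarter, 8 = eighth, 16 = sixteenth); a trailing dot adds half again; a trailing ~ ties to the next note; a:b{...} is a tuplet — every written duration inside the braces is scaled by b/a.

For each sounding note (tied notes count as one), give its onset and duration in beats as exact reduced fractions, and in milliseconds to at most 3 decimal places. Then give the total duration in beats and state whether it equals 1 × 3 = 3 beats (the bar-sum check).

1) 0.0ms=0b +494.505ms=3/2b
2) 494.505ms=3/2b +494.505ms=3/2b
Σ=3b of 3 (182bpm 3/8) — PASS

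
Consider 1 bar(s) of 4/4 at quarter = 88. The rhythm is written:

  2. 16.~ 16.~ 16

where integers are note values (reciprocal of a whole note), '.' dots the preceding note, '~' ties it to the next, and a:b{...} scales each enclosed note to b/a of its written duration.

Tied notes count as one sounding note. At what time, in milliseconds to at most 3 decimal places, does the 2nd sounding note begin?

1. 0.0ms @ 0 + 2045.455ms (3)
2. 2045.455ms @ 3 + 681.818ms (1)

note 2 onset = 3b = 2045.455ms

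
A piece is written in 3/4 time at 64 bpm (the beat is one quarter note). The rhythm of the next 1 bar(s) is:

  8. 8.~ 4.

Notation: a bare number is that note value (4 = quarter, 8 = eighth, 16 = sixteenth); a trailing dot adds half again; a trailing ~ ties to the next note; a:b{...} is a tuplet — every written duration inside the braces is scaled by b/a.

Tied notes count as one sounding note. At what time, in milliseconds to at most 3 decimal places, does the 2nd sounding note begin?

1. 0.0ms @ 0 + 703.125ms (3/4)
2. 703.125ms @ 3/4 + 2109.375ms (9/4)

note 2 onset = 3/4b = 703.125ms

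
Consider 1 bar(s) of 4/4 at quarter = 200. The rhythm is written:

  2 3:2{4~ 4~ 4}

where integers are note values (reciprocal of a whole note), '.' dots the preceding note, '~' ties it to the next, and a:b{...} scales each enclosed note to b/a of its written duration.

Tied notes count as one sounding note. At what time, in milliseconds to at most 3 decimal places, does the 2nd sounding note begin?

1. 0.0ms @ 0 + 600.0ms (2)
2. 600.0ms @ 2 + 600.0ms (2)

note 2 onset = 2b = 600.0ms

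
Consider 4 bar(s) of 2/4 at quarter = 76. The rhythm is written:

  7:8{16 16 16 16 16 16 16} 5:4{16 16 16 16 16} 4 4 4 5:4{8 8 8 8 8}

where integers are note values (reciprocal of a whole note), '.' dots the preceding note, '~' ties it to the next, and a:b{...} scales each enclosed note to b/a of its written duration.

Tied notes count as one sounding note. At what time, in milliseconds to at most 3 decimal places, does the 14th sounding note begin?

1. 0.0ms @ 0 + 225.564ms (2/7)
2. 225.564ms @ 2/7 + 225.564ms (2/7)
3. 451.128ms @ 4/7 + 225.564ms (2/7)
4. 676.692ms @ 6/7 + 225.564ms (2/7)
5. 902.256ms @ 8/7 + 225.564ms (2/7)
6. 1127.82ms @ 10/7 + 225.564ms (2/7)
7. 1353.383ms @ 12/7 + 225.564ms (2/7)
8. 1578.947ms @ 2 + 157.895ms (1/5)
9. 1736.842ms @ 11/5 + 157.895ms (1/5)
10. 1894.737ms @ 12/5 + 157.895ms (1/5)
11. 2052.632ms @ 13/5 + 157.895ms (1/5)
12. 2210.526ms @ 14/5 + 157.895ms (1/5)
13. 2368.421ms @ 3 + 789.474ms (1)
14. 3157.895ms @ 4 + 789.474ms (1)
15. 3947.368ms @ 5 + 789.474ms (1)
16. 4736.842ms @ 6 + 315.789ms (2/5)
17. 5052.632ms @ 32/5 + 315.789ms (2/5)
18. 5368.421ms @ 34/5 + 315.789ms (2/5)
19. 5684.211ms @ 36/5 + 315.789ms (2/5)
20. 6000.0ms @ 38/5 + 315.789ms (2/5)

note 14 onset = 4b = 3157.895ms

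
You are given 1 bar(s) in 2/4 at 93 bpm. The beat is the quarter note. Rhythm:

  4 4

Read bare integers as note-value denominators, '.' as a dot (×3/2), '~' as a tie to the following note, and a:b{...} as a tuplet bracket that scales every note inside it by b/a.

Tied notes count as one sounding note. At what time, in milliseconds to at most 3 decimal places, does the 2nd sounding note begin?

note 2 onset = 1b = 645.161ms

1. 0.0ms @ 0 + 645.161ms (1)
2. 645.161ms @ 1 + 645.161ms (1)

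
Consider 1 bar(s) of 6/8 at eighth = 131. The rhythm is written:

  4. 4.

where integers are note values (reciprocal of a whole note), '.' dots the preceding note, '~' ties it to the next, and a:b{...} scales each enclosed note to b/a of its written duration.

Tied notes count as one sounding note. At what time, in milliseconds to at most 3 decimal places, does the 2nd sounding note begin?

note 2 onset = 3b = 1374.046ms

1. 0.0ms @ 0 + 1374.046ms (3)
2. 1374.046ms @ 3 + 1374.046ms (3)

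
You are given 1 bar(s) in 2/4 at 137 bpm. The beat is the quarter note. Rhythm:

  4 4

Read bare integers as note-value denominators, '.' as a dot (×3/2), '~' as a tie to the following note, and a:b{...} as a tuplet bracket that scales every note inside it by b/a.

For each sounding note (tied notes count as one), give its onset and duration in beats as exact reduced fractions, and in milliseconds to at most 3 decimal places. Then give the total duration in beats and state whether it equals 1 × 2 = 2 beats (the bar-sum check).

1) 0.0ms=0b +437.956ms=1b
2) 437.956ms=1b +437.956ms=1b
Σ=2b of 2 (137bpm 2/4) — PASS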